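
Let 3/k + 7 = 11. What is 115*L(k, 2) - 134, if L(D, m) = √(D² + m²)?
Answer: -134 + 115*√73/4 ≈ 111.64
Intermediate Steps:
k = ¾ (k = 3/(-7 + 11) = 3/4 = 3*(¼) = ¾ ≈ 0.75000)
115*L(k, 2) - 134 = 115*√((¾)² + 2²) - 134 = 115*√(9/16 + 4) - 134 = 115*√(73/16) - 134 = 115*(√73/4) - 134 = 115*√73/4 - 134 = -134 + 115*√73/4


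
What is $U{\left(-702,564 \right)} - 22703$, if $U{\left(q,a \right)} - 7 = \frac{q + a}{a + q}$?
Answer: $-22695$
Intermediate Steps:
$U{\left(q,a \right)} = 8$ ($U{\left(q,a \right)} = 7 + \frac{q + a}{a + q} = 7 + \frac{a + q}{a + q} = 7 + 1 = 8$)
$U{\left(-702,564 \right)} - 22703 = 8 - 22703 = -22695$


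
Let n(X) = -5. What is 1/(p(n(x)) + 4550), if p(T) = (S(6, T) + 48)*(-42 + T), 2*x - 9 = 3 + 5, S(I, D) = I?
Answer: 1/2012 ≈ 0.00049702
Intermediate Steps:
x = 17/2 (x = 9/2 + (3 + 5)/2 = 9/2 + (½)*8 = 9/2 + 4 = 17/2 ≈ 8.5000)
p(T) = -2268 + 54*T (p(T) = (6 + 48)*(-42 + T) = 54*(-42 + T) = -2268 + 54*T)
1/(p(n(x)) + 4550) = 1/((-2268 + 54*(-5)) + 4550) = 1/((-2268 - 270) + 4550) = 1/(-2538 + 4550) = 1/2012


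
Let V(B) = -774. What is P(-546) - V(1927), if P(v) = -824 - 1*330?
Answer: -380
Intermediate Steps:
P(v) = -1154 (P(v) = -824 - 330 = -1154)
P(-546) - V(1927) = -1154 - 1*(-774) = -1154 + 774 = -380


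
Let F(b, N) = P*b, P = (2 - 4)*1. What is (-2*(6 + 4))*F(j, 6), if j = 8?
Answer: 320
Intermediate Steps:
P = -2 (P = -2*1 = -2)
F(b, N) = -2*b
(-2*(6 + 4))*F(j, 6) = (-2*(6 + 4))*(-2*8) = -2*10*(-16) = -20*(-16) = 320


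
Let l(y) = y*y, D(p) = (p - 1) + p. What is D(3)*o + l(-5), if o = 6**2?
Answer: 205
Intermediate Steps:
D(p) = -1 + 2*p (D(p) = (-1 + p) + p = -1 + 2*p)
l(y) = y**2
o = 36
D(3)*o + l(-5) = (-1 + 2*3)*36 + (-5)**2 = (-1 + 6)*36 + 25 = 5*36 + 25 = 180 + 25 = 205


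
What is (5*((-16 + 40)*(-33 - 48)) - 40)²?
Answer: 95257600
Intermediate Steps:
(5*((-16 + 40)*(-33 - 48)) - 40)² = (5*(24*(-81)) - 40)² = (5*(-1944) - 40)² = (-9720 - 40)² = (-9760)² = 95257600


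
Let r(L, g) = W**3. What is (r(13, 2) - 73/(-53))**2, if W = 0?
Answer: 5329/2809 ≈ 1.8971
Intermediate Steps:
r(L, g) = 0 (r(L, g) = 0**3 = 0)
(r(13, 2) - 73/(-53))**2 = (0 - 73/(-53))**2 = (0 - 73*(-1/53))**2 = (0 + 73/53)**2 = (73/53)**2 = 5329/2809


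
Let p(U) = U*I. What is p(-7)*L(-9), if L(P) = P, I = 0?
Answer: 0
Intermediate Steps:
p(U) = 0 (p(U) = U*0 = 0)
p(-7)*L(-9) = 0*(-9) = 0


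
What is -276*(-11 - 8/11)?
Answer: 35604/11 ≈ 3236.7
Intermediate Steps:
-276*(-11 - 8/11) = -276*(-129/11) = 35604/11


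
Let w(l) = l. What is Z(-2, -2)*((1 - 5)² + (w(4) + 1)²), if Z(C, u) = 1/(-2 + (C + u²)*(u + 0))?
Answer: -41/6 ≈ -6.8333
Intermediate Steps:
Z(C, u) = 1/(-2 + u*(C + u²)) (Z(C, u) = 1/(-2 + (C + u²)*u) = 1/(-2 + u*(C + u²)))
Z(-2, -2)*((1 - 5)² + (w(4) + 1)²) = ((1 - 5)² + (4 + 1)²)/(-2 + (-2)³ - 2*(-2)) = ((-4)² + 5²)/(-2 - 8 + 4) = (16 + 25)/(-6) = -⅙*41 = -41/6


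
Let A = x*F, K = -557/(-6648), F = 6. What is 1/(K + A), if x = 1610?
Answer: 6648/64220237 ≈ 0.00010352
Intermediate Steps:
K = 557/6648 (K = -557*(-1/6648) = 557/6648 ≈ 0.083785)
A = 9660 (A = 1610*6 = 9660)
1/(K + A) = 1/(557/6648 + 9660) = 1/(64220237/6648) = 6648/64220237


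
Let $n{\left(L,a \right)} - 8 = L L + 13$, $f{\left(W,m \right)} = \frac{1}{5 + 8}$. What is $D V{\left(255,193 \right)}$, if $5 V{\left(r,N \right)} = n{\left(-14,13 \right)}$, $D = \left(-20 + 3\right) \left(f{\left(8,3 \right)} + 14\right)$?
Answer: $- \frac{675087}{65} \approx -10386.0$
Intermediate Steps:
$f{\left(W,m \right)} = \frac{1}{13}$
$n{\left(L,a \right)} = 21 + L^{2}$ ($n{\left(L,a \right)} = 8 + \left(L L + 13\right) = 8 + \left(L^{2} + 13\right) = 8 + \left(13 + L^{2}\right) = 21 + L^{2}$)
$D = - \frac{3111}{13}$ ($D = \left(-20 + 3\right) \left(\frac{1}{13} + 14\right) = \left(-17\right) \frac{183}{13} = - \frac{3111}{13} \approx -239.31$)
$V{\left(r,N \right)} = \frac{217}{5}$ ($V{\left(r,N \right)} = \frac{21 + \left(-14\right)^{2}}{5} = \frac{21 + 196}{5} = \frac{1}{5} \cdot 217 = \frac{217}{5}$)
$D V{\left(255,193 \right)} = \left(- \frac{3111}{13}\right) \frac{217}{5} = - \frac{675087}{65}$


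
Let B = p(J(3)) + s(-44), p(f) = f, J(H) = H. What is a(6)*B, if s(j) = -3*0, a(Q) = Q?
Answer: 18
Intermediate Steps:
s(j) = 0
B = 3 (B = 3 + 0 = 3)
a(6)*B = 6*3 = 18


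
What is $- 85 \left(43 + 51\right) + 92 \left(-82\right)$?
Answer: $-15534$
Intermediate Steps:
$- 85 \left(43 + 51\right) + 92 \left(-82\right) = \left(-85\right) 94 - 7544 = -7990 - 7544 = -15534$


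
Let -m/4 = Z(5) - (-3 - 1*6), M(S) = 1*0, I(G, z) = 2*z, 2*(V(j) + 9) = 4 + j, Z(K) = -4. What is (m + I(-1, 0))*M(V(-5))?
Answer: 0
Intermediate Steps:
V(j) = -7 + j/2 (V(j) = -9 + (4 + j)/2 = -9 + (2 + j/2) = -7 + j/2)
M(S) = 0
m = -20 (m = -4*(-4 - (-3 - 1*6)) = -4*(-4 - (-3 - 6)) = -4*(-4 - 1*(-9)) = -4*(-4 + 9) = -4*5 = -20)
(m + I(-1, 0))*M(V(-5)) = (-20 + 2*0)*0 = (-20 + 0)*0 = -20*0 = 0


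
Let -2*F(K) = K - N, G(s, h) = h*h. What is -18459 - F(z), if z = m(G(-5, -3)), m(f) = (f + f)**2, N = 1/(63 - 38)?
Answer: -914851/50 ≈ -18297.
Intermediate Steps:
N = 1/25 ≈ 0.040000
G(s, h) = h**2
m(f) = 4*f**2 (m(f) = (2*f)**2 = 4*f**2)
z = 324 (z = 4*((-3)**2)**2 = 4*9**2 = 4*81 = 324)
F(K) = 1/50 - K/2 (F(K) = -(K - 1*1/25)/2 = -(K - 1/25)/2 = -(-1/25 + K)/2 = 1/50 - K/2)
-18459 - F(z) = -18459 - (1/50 - 1/2*324) = -18459 - (1/50 - 162) = -18459 - 1*(-8099/50) = -18459 + 8099/50 = -914851/50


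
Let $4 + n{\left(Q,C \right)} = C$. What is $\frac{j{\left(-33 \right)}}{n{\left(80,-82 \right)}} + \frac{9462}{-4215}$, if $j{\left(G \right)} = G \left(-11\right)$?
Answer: $- \frac{781259}{120830} \approx -6.4658$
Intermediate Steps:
$j{\left(G \right)} = - 11 G$
$n{\left(Q,C \right)} = -4 + C$
$\frac{j{\left(-33 \right)}}{n{\left(80,-82 \right)}} + \frac{9462}{-4215} = \frac{\left(-11\right) \left(-33\right)}{-4 - 82} + \frac{9462}{-4215} = \frac{363}{-86} + 9462 \left(- \frac{1}{4215}\right) = 363 \left(- \frac{1}{86}\right) - \frac{3154}{1405} = - \frac{363}{86} - \frac{3154}{1405} = - \frac{781259}{120830}$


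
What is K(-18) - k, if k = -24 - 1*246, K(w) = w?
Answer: 252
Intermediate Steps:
k = -270 (k = -24 - 246 = -270)
K(-18) - k = -18 - 1*(-270) = -18 + 270 = 252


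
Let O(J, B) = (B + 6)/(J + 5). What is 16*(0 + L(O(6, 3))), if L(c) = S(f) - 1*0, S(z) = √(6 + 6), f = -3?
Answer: 32*√3 ≈ 55.426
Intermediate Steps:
S(z) = 2*√3 (S(z) = √12 = 2*√3)
O(J, B) = (6 + B)/(5 + J)
L(c) = 2*√3 (L(c) = 2*√3 - 1*0 = 2*√3 + 0 = 2*√3)
16*(0 + L(O(6, 3))) = 16*(0 + 2*√3) = 16*(2*√3) = 32*√3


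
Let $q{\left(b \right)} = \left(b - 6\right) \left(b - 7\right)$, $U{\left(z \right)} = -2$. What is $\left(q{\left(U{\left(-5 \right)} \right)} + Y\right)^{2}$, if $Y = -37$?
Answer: $1225$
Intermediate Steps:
$q{\left(b \right)} = \left(-7 + b\right) \left(-6 + b\right)$ ($q{\left(b \right)} = \left(-6 + b\right) \left(-7 + b\right) = \left(-7 + b\right) \left(-6 + b\right)$)
$\left(q{\left(U{\left(-5 \right)} \right)} + Y\right)^{2} = \left(\left(42 + \left(-2\right)^{2} - -26\right) - 37\right)^{2} = \left(\left(42 + 4 + 26\right) - 37\right)^{2} = \left(72 - 37\right)^{2} = 35^{2} = 1225$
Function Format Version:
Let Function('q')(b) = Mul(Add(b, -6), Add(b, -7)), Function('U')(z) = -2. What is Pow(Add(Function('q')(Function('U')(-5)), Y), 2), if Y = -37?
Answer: 1225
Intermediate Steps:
Function('q')(b) = Mul(Add(-7, b), Add(-6, b)) (Function('q')(b) = Mul(Add(-6, b), Add(-7, b)) = Mul(Add(-7, b), Add(-6, b)))
Pow(Add(Function('q')(Function('U')(-5)), Y), 2) = Pow(Add(Add(42, Pow(-2, 2), Mul(-13, -2)), -37), 2) = Pow(Add(Add(42, 4, 26), -37), 2) = Pow(Add(72, -37), 2) = Pow(35, 2) = 1225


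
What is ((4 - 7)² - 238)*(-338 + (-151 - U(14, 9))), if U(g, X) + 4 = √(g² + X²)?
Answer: 111065 + 229*√277 ≈ 1.1488e+5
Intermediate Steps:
U(g, X) = -4 + √(X² + g²) (U(g, X) = -4 + √(g² + X²) = -4 + √(X² + g²))
((4 - 7)² - 238)*(-338 + (-151 - U(14, 9))) = ((4 - 7)² - 238)*(-338 + (-151 - (-4 + √(9² + 14²)))) = ((-3)² - 238)*(-338 + (-151 - (-4 + √(81 + 196)))) = (9 - 238)*(-338 + (-151 - (-4 + √277))) = -229*(-338 + (-151 + (4 - √277))) = -229*(-338 + (-147 - √277)) = -229*(-485 - √277) = 111065 + 229*√277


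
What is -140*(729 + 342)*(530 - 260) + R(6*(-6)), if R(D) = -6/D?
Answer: -242902799/6 ≈ -4.0484e+7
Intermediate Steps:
-140*(729 + 342)*(530 - 260) + R(6*(-6)) = -140*(729 + 342)*(530 - 260) - 6/(6*(-6)) = -149940*270 - 6/(-36) = -140*289170 - 6*(-1/36) = -40483800 + ⅙ = -242902799/6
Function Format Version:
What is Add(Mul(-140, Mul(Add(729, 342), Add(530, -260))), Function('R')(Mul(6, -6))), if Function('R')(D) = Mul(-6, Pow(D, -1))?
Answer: Rational(-242902799, 6) ≈ -4.0484e+7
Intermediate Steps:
Add(Mul(-140, Mul(Add(729, 342), Add(530, -260))), Function('R')(Mul(6, -6))) = Add(Mul(-140, Mul(Add(729, 342), Add(530, -260))), Mul(-6, Pow(Mul(6, -6), -1))) = Add(Mul(-140, Mul(1071, 270)), Mul(-6, Pow(-36, -1))) = Add(Mul(-140, 289170), Mul(-6, Rational(-1, 36))) = Add(-40483800, Rational(1, 6)) = Rational(-242902799, 6)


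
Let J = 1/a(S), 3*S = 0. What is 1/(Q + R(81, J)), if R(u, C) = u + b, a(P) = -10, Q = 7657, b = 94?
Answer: 1/7832 ≈ 0.00012768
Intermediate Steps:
S = 0 (S = (⅓)*0 = 0)
J = -⅒ (J = 1/(-10) = -⅒ ≈ -0.10000)
R(u, C) = 94 + u (R(u, C) = u + 94 = 94 + u)
1/(Q + R(81, J)) = 1/(7657 + (94 + 81)) = 1/(7657 + 175) = 1/7832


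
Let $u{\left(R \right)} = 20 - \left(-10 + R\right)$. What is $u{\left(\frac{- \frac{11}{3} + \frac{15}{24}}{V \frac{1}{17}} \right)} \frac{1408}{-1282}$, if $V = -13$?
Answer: $- \frac{714472}{24999} \approx -28.58$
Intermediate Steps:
$u{\left(R \right)} = 30 - R$ ($u{\left(R \right)} = 20 - \left(-10 + R\right) = 30 - R$)
$u{\left(\frac{- \frac{11}{3} + \frac{15}{24}}{V \frac{1}{17}} \right)} \frac{1408}{-1282} = \left(30 - \frac{- \frac{11}{3} + \frac{15}{24}}{\left(-13\right) \frac{1}{17}}\right) \frac{1408}{-1282} = \left(30 - \frac{\left(-11\right) \frac{1}{3} + 15 \cdot \frac{1}{24}}{\left(-13\right) \frac{1}{17}}\right) 1408 \left(- \frac{1}{1282}\right) = \left(30 - \frac{- \frac{11}{3} + \frac{5}{8}}{- \frac{13}{17}}\right) \left(- \frac{704}{641}\right) = \left(30 - \left(- \frac{73}{24}\right) \left(- \frac{17}{13}\right)\right) \left(- \frac{704}{641}\right) = \left(30 - \frac{1241}{312}\right) \left(- \frac{704}{641}\right) = \frac{8119}{312} \left(- \frac{704}{641}\right) = - \frac{714472}{24999}$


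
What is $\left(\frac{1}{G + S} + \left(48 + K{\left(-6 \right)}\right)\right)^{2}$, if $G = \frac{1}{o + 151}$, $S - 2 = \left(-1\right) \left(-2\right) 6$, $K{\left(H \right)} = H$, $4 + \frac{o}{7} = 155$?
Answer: $\frac{506309094916}{286049569} \approx 1770.0$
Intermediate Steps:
$o = 1057$ ($o = -28 + 7 \cdot 155 = -28 + 1085 = 1057$)
$S = 14$ ($S = 2 + \left(-1\right) \left(-2\right) 6 = 2 + 2 \cdot 6 = 2 + 12 = 14$)
$G = \frac{1}{1208}$ ($G = \frac{1}{1057 + 151} = \frac{1}{1208} \approx 0.00082781$)
$\left(\frac{1}{G + S} + \left(48 + K{\left(-6 \right)}\right)\right)^{2} = \left(\frac{1}{\frac{1}{1208} + 14} + \left(48 - 6\right)\right)^{2} = \left(\frac{1}{\frac{16913}{1208}} + 42\right)^{2} = \left(\frac{1208}{16913} + 42\right)^{2} = \left(\frac{711554}{16913}\right)^{2} = \frac{506309094916}{286049569}$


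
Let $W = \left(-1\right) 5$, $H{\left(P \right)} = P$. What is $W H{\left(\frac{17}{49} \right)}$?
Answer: $- \frac{85}{49} \approx -1.7347$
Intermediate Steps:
$W = -5$
$W H{\left(\frac{17}{49} \right)} = - 5 \cdot \frac{17}{49} = - 5 \cdot 17 \cdot \frac{1}{49} = \left(-5\right) \frac{17}{49} = - \frac{85}{49}$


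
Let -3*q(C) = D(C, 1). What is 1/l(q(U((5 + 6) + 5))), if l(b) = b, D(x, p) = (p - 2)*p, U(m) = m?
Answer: 3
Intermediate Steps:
D(x, p) = p*(-2 + p) (D(x, p) = (-2 + p)*p = p*(-2 + p))
q(C) = ⅓ (q(C) = -(-2 + 1)/3 = -(-1)/3 = -⅓*(-1) = ⅓)
1/l(q(U((5 + 6) + 5))) = 1/(⅓) = 3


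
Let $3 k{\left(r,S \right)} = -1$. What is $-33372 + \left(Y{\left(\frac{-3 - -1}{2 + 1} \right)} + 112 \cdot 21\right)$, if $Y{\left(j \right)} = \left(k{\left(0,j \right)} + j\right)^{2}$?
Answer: $-31019$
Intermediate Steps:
$k{\left(r,S \right)} = - \frac{1}{3}$ ($k{\left(r,S \right)} = \frac{1}{3} \left(-1\right) = - \frac{1}{3}$)
$Y{\left(j \right)} = \left(- \frac{1}{3} + j\right)^{2}$
$-33372 + \left(Y{\left(\frac{-3 - -1}{2 + 1} \right)} + 112 \cdot 21\right) = -33372 + \left(\frac{\left(-1 + 3 \frac{-3 - -1}{2 + 1}\right)^{2}}{9} + 112 \cdot 21\right) = -33372 + \left(\frac{\left(-1 + 3 \frac{-3 + 1}{3}\right)^{2}}{9} + 2352\right) = -33372 + \left(\frac{\left(-1 + 3 \left(\left(-2\right) \frac{1}{3}\right)\right)^{2}}{9} + 2352\right) = -33372 + \left(\frac{\left(-1 + 3 \left(- \frac{2}{3}\right)\right)^{2}}{9} + 2352\right) = -33372 + \left(\frac{\left(-1 - 2\right)^{2}}{9} + 2352\right) = -33372 + \left(\frac{\left(-3\right)^{2}}{9} + 2352\right) = -33372 + \left(\frac{1}{9} \cdot 9 + 2352\right) = -33372 + \left(1 + 2352\right) = -33372 + 2353 = -31019$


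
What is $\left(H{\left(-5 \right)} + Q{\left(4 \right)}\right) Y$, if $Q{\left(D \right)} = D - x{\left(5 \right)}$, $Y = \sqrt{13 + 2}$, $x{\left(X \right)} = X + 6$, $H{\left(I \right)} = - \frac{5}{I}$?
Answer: $- 6 \sqrt{15} \approx -23.238$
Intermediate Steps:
$x{\left(X \right)} = 6 + X$
$Y = \sqrt{15} \approx 3.873$
$Q{\left(D \right)} = -11 + D$ ($Q{\left(D \right)} = D - \left(6 + 5\right) = D - 11 = -11 + D$)
$\left(H{\left(-5 \right)} + Q{\left(4 \right)}\right) Y = \left(- \frac{5}{-5} + \left(-11 + 4\right)\right) \sqrt{15} = \left(\left(-5\right) \left(- \frac{1}{5}\right) - 7\right) \sqrt{15} = \left(1 - 7\right) \sqrt{15} = - 6 \sqrt{15}$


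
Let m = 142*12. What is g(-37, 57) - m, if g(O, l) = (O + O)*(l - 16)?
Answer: -4738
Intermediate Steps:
g(O, l) = 2*O*(-16 + l) (g(O, l) = (2*O)*(-16 + l) = 2*O*(-16 + l))
m = 1704
g(-37, 57) - m = 2*(-37)*(-16 + 57) - 1*1704 = 2*(-37)*41 - 1704 = -3034 - 1704 = -4738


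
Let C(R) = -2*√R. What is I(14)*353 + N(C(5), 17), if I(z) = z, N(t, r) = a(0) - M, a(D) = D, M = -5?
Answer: 4947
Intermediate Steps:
N(t, r) = 5 (N(t, r) = 0 - 1*(-5) = 0 + 5 = 5)
I(14)*353 + N(C(5), 17) = 14*353 + 5 = 4942 + 5 = 4947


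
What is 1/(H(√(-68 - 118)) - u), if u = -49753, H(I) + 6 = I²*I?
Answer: 49747/2481198865 + 186*I*√186/2481198865 ≈ 2.005e-5 + 1.0224e-6*I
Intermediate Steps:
H(I) = -6 + I³ (H(I) = -6 + I²*I = -6 + I³)
1/(H(√(-68 - 118)) - u) = 1/((-6 + (√(-68 - 118))³) - 1*(-49753)) = 1/((-6 + (√(-186))³) + 49753) = 1/((-6 + (I*√186)³) + 49753) = 1/((-6 - 186*I*√186) + 49753) = 1/(49747 - 186*I*√186)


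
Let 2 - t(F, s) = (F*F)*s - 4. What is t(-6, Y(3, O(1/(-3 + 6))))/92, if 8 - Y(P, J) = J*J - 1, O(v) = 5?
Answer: 291/46 ≈ 6.3261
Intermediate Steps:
Y(P, J) = 9 - J**2 (Y(P, J) = 8 - (J*J - 1) = 8 - (J**2 - 1) = 8 - (-1 + J**2) = 8 + (1 - J**2) = 9 - J**2)
t(F, s) = 6 - s*F**2 (t(F, s) = 2 - ((F*F)*s - 4) = 2 - (F**2*s - 4) = 2 - (s*F**2 - 4) = 2 - (-4 + s*F**2) = 2 + (4 - s*F**2) = 6 - s*F**2)
t(-6, Y(3, O(1/(-3 + 6))))/92 = (6 - 1*(9 - 1*5**2)*(-6)**2)/92 = (6 - 1*(9 - 1*25)*36)/92 = (6 - 1*(9 - 25)*36)/92 = (6 - 1*(-16)*36)/92 = (6 + 576)/92 = (1/92)*582 = 291/46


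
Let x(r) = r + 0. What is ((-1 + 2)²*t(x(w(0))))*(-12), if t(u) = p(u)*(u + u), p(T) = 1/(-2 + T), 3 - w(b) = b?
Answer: -72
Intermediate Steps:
w(b) = 3 - b
x(r) = r
t(u) = 2*u/(-2 + u) (t(u) = (u + u)/(-2 + u) = (2*u)/(-2 + u) = 2*u/(-2 + u))
((-1 + 2)²*t(x(w(0))))*(-12) = ((-1 + 2)²*(2*(3 - 1*0)/(-2 + (3 - 1*0))))*(-12) = (1²*(2*(3 + 0)/(-2 + (3 + 0))))*(-12) = (1*(2*3/(-2 + 3)))*(-12) = (1*(2*3/1))*(-12) = (1*(2*3*1))*(-12) = (1*6)*(-12) = 6*(-12) = -72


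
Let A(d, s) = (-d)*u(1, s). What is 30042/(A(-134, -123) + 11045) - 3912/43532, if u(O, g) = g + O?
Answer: -332133420/57712549 ≈ -5.7550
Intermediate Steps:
u(O, g) = O + g
A(d, s) = -d*(1 + s) (A(d, s) = (-d)*(1 + s) = -d*(1 + s))
30042/(A(-134, -123) + 11045) - 3912/43532 = 30042/(-1*(-134)*(1 - 123) + 11045) - 3912/43532 = 30042/(-1*(-134)*(-122) + 11045) - 3912*1/43532 = 30042/(-16348 + 11045) - 978/10883 = 30042/(-5303) - 978/10883 = 30042*(-1/5303) - 978/10883 = -30042/5303 - 978/10883 = -332133420/57712549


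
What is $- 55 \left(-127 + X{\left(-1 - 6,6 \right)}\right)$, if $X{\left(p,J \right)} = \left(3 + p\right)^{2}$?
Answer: $6105$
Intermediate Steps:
$- 55 \left(-127 + X{\left(-1 - 6,6 \right)}\right) = - 55 \left(-127 + \left(3 - 7\right)^{2}\right) = - 55 \left(-127 + \left(-4\right)^{2}\right) = - 55 \left(-127 + 16\right) = \left(-55\right) \left(-111\right) = 6105$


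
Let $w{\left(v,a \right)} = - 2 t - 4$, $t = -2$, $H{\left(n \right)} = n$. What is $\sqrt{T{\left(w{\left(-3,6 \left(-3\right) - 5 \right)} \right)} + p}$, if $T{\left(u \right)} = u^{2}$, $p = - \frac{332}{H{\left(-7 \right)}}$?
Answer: $\frac{2 \sqrt{581}}{7} \approx 6.8868$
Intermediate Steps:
$w{\left(v,a \right)} = 0$ ($w{\left(v,a \right)} = \left(-2\right) \left(-2\right) - 4 = 4 - 4 = 0$)
$p = \frac{332}{7}$ ($p = - \frac{332}{-7} = \left(-332\right) \left(- \frac{1}{7}\right) = \frac{332}{7} \approx 47.429$)
$\sqrt{T{\left(w{\left(-3,6 \left(-3\right) - 5 \right)} \right)} + p} = \sqrt{0^{2} + \frac{332}{7}} = \sqrt{0 + \frac{332}{7}} = \sqrt{\frac{332}{7}} = \frac{2 \sqrt{581}}{7}$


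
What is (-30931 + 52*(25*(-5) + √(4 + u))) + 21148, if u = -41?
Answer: -16283 + 52*I*√37 ≈ -16283.0 + 316.3*I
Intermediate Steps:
(-30931 + 52*(25*(-5) + √(4 + u))) + 21148 = (-30931 + 52*(25*(-5) + √(4 - 41))) + 21148 = (-30931 + 52*(-125 + √(-37))) + 21148 = (-30931 + 52*(-125 + I*√37)) + 21148 = (-30931 + (-6500 + 52*I*√37)) + 21148 = (-37431 + 52*I*√37) + 21148 = -16283 + 52*I*√37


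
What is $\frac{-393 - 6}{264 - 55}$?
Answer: $- \frac{21}{11} \approx -1.9091$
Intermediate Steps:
$\frac{-393 - 6}{264 - 55} = - \frac{399}{209} = \left(-399\right) \frac{1}{209} = - \frac{21}{11}$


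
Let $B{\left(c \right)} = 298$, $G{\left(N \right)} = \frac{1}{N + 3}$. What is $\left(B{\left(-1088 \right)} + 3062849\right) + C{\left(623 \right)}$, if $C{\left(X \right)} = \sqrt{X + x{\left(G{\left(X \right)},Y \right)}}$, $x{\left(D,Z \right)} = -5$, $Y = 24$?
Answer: $3063147 + \sqrt{618} \approx 3.0632 \cdot 10^{6}$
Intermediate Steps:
$G{\left(N \right)} = \frac{1}{3 + N}$
$C{\left(X \right)} = \sqrt{-5 + X}$ ($C{\left(X \right)} = \sqrt{X - 5} = \sqrt{-5 + X}$)
$\left(B{\left(-1088 \right)} + 3062849\right) + C{\left(623 \right)} = \left(298 + 3062849\right) + \sqrt{-5 + 623} = 3063147 + \sqrt{618}$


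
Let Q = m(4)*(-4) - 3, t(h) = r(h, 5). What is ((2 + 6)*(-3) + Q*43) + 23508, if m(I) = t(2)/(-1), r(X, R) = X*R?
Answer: 25075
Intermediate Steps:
r(X, R) = R*X
t(h) = 5*h
m(I) = -10 (m(I) = (5*2)/(-1) = 10*(-1) = -10)
Q = 37 (Q = -10*(-4) - 3 = 40 - 3 = 37)
((2 + 6)*(-3) + Q*43) + 23508 = ((2 + 6)*(-3) + 37*43) + 23508 = (8*(-3) + 1591) + 23508 = (-24 + 1591) + 23508 = 1567 + 23508 = 25075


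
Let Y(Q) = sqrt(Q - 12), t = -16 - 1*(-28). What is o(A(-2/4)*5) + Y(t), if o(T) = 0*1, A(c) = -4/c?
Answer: 0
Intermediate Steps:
o(T) = 0
t = 12 (t = -16 + 28 = 12)
Y(Q) = sqrt(-12 + Q)
o(A(-2/4)*5) + Y(t) = 0 + sqrt(-12 + 12) = 0 + sqrt(0) = 0 + 0 = 0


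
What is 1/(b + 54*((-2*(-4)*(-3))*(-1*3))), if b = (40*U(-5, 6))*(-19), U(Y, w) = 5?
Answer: 1/88 ≈ 0.011364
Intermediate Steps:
b = -3800 (b = (40*5)*(-19) = 200*(-19) = -3800)
1/(b + 54*((-2*(-4)*(-3))*(-1*3))) = 1/(-3800 + 54*((-2*(-4)*(-3))*(-1*3))) = 1/(-3800 + 54*((8*(-3))*(-3))) = 1/(-3800 + 54*(-24*(-3))) = 1/(-3800 + 54*72) = 1/(-3800 + 3888) = 1/88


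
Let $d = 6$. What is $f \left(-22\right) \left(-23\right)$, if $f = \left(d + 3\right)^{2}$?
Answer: $40986$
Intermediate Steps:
$f = 81$ ($f = \left(6 + 3\right)^{2} = 9^{2} = 81$)
$f \left(-22\right) \left(-23\right) = 81 \left(-22\right) \left(-23\right) = \left(-1782\right) \left(-23\right) = 40986$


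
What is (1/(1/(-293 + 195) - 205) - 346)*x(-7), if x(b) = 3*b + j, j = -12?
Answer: 76467424/6697 ≈ 11418.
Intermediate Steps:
x(b) = -12 + 3*b (x(b) = 3*b - 12 = -12 + 3*b)
(1/(1/(-293 + 195) - 205) - 346)*x(-7) = (1/(1/(-293 + 195) - 205) - 346)*(-12 + 3*(-7)) = (1/(1/(-98) - 205) - 346)*(-12 - 21) = (1/(-1/98 - 205) - 346)*(-33) = (1/(-20091/98) - 346)*(-33) = (-98/20091 - 346)*(-33) = -6951584/20091*(-33) = 76467424/6697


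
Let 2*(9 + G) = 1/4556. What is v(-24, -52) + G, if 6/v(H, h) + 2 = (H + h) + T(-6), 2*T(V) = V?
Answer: -2232413/246024 ≈ -9.0740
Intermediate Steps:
G = -82007/9112 (G = -9 + (1/2)/4556 = -9 + (1/2)*(1/4556) = -9 + 1/9112 = -82007/9112 ≈ -8.9999)
T(V) = V/2
v(H, h) = 6/(-5 + H + h) (v(H, h) = 6/(-2 + ((H + h) + (1/2)*(-6))) = 6/(-2 + ((H + h) - 3)) = 6/(-2 + (-3 + H + h)) = 6/(-5 + H + h))
v(-24, -52) + G = 6/(-5 - 24 - 52) - 82007/9112 = 6/(-81) - 82007/9112 = 6*(-1/81) - 82007/9112 = -2/27 - 82007/9112 = -2232413/246024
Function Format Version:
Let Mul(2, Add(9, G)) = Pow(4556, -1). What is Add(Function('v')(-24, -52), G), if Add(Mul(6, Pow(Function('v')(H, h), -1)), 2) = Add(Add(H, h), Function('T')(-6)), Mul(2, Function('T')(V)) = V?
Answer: Rational(-2232413, 246024) ≈ -9.0740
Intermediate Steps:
G = Rational(-82007, 9112) (G = Add(-9, Mul(Rational(1, 2), Pow(4556, -1))) = Add(-9, Mul(Rational(1, 2), Rational(1, 4556))) = Add(-9, Rational(1, 9112)) = Rational(-82007, 9112) ≈ -8.9999)
Function('T')(V) = Mul(Rational(1, 2), V)
Function('v')(H, h) = Mul(6, Pow(Add(-5, H, h), -1)) (Function('v')(H, h) = Mul(6, Pow(Add(-2, Add(Add(H, h), Mul(Rational(1, 2), -6))), -1)) = Mul(6, Pow(Add(-2, Add(Add(H, h), -3)), -1)) = Mul(6, Pow(Add(-2, Add(-3, H, h)), -1)) = Mul(6, Pow(Add(-5, H, h), -1)))
Add(Function('v')(-24, -52), G) = Add(Mul(6, Pow(Add(-5, -24, -52), -1)), Rational(-82007, 9112)) = Add(Mul(6, Pow(-81, -1)), Rational(-82007, 9112)) = Add(Mul(6, Rational(-1, 81)), Rational(-82007, 9112)) = Add(Rational(-2, 27), Rational(-82007, 9112)) = Rational(-2232413, 246024)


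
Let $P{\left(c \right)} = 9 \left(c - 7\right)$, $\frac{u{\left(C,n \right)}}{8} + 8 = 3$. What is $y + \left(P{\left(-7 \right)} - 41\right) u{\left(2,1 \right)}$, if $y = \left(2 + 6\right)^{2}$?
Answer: $6744$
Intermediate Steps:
$u{\left(C,n \right)} = -40$ ($u{\left(C,n \right)} = -64 + 8 \cdot 3 = -64 + 24 = -40$)
$P{\left(c \right)} = -63 + 9 c$ ($P{\left(c \right)} = 9 \left(-7 + c\right) = -63 + 9 c$)
$y = 64$ ($y = 8^{2} = 64$)
$y + \left(P{\left(-7 \right)} - 41\right) u{\left(2,1 \right)} = 64 + \left(\left(-63 + 9 \left(-7\right)\right) - 41\right) \left(-40\right) = 64 + \left(\left(-63 - 63\right) - 41\right) \left(-40\right) = 64 + \left(-126 - 41\right) \left(-40\right) = 64 - -6680 = 64 + 6680 = 6744$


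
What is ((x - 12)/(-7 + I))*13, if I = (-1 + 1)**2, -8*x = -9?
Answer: 1131/56 ≈ 20.196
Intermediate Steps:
x = 9/8 (x = -1/8*(-9) = 9/8 ≈ 1.1250)
I = 0 (I = 0**2 = 0)
((x - 12)/(-7 + I))*13 = ((9/8 - 12)/(-7 + 0))*13 = -87/8/(-7)*13 = -87/8*(-1/7)*13 = (87/56)*13 = 1131/56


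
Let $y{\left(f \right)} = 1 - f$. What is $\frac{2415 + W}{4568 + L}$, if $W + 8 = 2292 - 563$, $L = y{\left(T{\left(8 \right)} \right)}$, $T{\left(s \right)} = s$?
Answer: $\frac{4136}{4561} \approx 0.90682$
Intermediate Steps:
$L = -7$ ($L = 1 - 8 = -7$)
$W = 1721$ ($W = -8 + \left(2292 - 563\right) = -8 + 1729 = 1721$)
$\frac{2415 + W}{4568 + L} = \frac{2415 + 1721}{4568 - 7} = \frac{4136}{4561}$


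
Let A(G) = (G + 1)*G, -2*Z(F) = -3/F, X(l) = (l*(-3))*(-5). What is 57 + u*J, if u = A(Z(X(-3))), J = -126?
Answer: 3053/50 ≈ 61.060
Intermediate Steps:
X(l) = 15*l (X(l) = -3*l*(-5) = 15*l)
Z(F) = 3/(2*F) (Z(F) = -(-3)/(2*F) = 3/(2*F))
A(G) = G*(1 + G) (A(G) = (1 + G)*G = G*(1 + G))
u = -29/900 (u = (3/(2*((15*(-3)))))*(1 + 3/(2*((15*(-3))))) = ((3/2)/(-45))*(1 + (3/2)/(-45)) = ((3/2)*(-1/45))*(1 + (3/2)*(-1/45)) = -(1 - 1/30)/30 = -1/30*29/30 = -29/900 ≈ -0.032222)
57 + u*J = 57 - 29/900*(-126) = 57 + 203/50 = 3053/50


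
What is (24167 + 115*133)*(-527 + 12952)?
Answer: 490315350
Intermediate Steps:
(24167 + 115*133)*(-527 + 12952) = (24167 + 15295)*12425 = 39462*12425 = 490315350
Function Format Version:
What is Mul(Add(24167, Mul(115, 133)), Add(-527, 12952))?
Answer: 490315350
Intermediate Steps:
Mul(Add(24167, Mul(115, 133)), Add(-527, 12952)) = Mul(Add(24167, 15295), 12425) = Mul(39462, 12425) = 490315350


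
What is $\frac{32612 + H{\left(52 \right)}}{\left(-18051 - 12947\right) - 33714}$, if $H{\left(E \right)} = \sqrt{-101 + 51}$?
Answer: $- \frac{8153}{16178} - \frac{5 i \sqrt{2}}{64712} \approx -0.50396 - 0.00010927 i$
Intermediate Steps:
$H{\left(E \right)} = 5 i \sqrt{2}$ ($H{\left(E \right)} = \sqrt{-50} = 5 i \sqrt{2}$)
$\frac{32612 + H{\left(52 \right)}}{\left(-18051 - 12947\right) - 33714} = \frac{32612 + 5 i \sqrt{2}}{\left(-18051 - 12947\right) - 33714} = \frac{32612 + 5 i \sqrt{2}}{-30998 - 33714} = \frac{32612 + 5 i \sqrt{2}}{-64712} = \left(32612 + 5 i \sqrt{2}\right) \left(- \frac{1}{64712}\right) = - \frac{8153}{16178} - \frac{5 i \sqrt{2}}{64712}$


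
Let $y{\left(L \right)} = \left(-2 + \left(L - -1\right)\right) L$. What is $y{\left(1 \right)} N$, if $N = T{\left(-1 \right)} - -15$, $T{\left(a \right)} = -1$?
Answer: $0$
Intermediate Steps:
$y{\left(L \right)} = L \left(-1 + L\right)$ ($y{\left(L \right)} = \left(-2 + \left(L + 1\right)\right) L = \left(-2 + \left(1 + L\right)\right) L = \left(-1 + L\right) L = L \left(-1 + L\right)$)
$N = 14$ ($N = -1 - -15 = -1 + 15 = 14$)
$y{\left(1 \right)} N = 1 \left(-1 + 1\right) 14 = 1 \cdot 0 \cdot 14 = 0 \cdot 14 = 0$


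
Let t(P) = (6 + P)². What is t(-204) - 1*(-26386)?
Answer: 65590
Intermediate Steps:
t(-204) - 1*(-26386) = (6 - 204)² - 1*(-26386) = (-198)² + 26386 = 39204 + 26386 = 65590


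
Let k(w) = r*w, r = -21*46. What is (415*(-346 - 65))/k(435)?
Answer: 11371/28014 ≈ 0.40590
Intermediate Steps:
r = -966
k(w) = -966*w
(415*(-346 - 65))/k(435) = (415*(-346 - 65))/((-966*435)) = (415*(-411))/(-420210) = -170565*(-1/420210) = 11371/28014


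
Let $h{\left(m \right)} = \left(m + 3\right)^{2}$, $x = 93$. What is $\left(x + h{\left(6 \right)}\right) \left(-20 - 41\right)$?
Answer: $-10614$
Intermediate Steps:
$h{\left(m \right)} = \left(3 + m\right)^{2}$
$\left(x + h{\left(6 \right)}\right) \left(-20 - 41\right) = \left(93 + \left(3 + 6\right)^{2}\right) \left(-20 - 41\right) = \left(93 + 9^{2}\right) \left(-61\right) = \left(93 + 81\right) \left(-61\right) = 174 \left(-61\right) = -10614$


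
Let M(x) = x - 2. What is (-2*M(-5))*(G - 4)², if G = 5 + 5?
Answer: 504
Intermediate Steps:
G = 10
M(x) = -2 + x
(-2*M(-5))*(G - 4)² = (-2*(-2 - 5))*(10 - 4)² = -2*(-7)*6² = 14*36 = 504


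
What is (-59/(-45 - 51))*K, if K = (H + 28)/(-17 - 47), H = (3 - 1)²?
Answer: -59/192 ≈ -0.30729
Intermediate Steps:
H = 4 (H = 2² = 4)
K = -½ (K = (4 + 28)/(-17 - 47) = 32/(-64) = 32*(-1/64) = -½ ≈ -0.50000)
(-59/(-45 - 51))*K = -59/(-45 - 51)*(-½) = -59/(-96)*(-½) = -59*(-1/96)*(-½) = (59/96)*(-½) = -59/192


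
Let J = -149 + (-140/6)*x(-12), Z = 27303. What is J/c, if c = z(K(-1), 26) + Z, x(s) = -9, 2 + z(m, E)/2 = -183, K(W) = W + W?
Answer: 61/26933 ≈ 0.0022649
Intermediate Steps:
K(W) = 2*W
z(m, E) = -370 (z(m, E) = -4 + 2*(-183) = -4 - 366 = -370)
c = 26933 (c = -370 + 27303 = 26933)
J = 61 (J = -149 - 140/6*(-9) = -149 - 140*1/6*(-9) = -149 - 70/3*(-9) = -149 + 210 = 61)
J/c = 61/26933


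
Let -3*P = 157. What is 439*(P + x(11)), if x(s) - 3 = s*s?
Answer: 94385/3 ≈ 31462.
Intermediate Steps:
P = -157/3 (P = -⅓*157 = -157/3 ≈ -52.333)
x(s) = 3 + s² (x(s) = 3 + s*s = 3 + s²)
439*(P + x(11)) = 439*(-157/3 + (3 + 11²)) = 439*(-157/3 + (3 + 121)) = 439*(-157/3 + 124) = 439*(215/3) = 94385/3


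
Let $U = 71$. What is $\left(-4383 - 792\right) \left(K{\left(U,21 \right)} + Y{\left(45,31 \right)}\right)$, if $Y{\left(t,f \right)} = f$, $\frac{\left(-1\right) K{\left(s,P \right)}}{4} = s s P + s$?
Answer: $2192631975$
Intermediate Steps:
$K{\left(s,P \right)} = - 4 s - 4 P s^{2}$ ($K{\left(s,P \right)} = - 4 \left(s s P + s\right) = - 4 \left(s^{2} P + s\right) = - 4 \left(P s^{2} + s\right) = - 4 \left(s + P s^{2}\right) = - 4 s - 4 P s^{2}$)
$\left(-4383 - 792\right) \left(K{\left(U,21 \right)} + Y{\left(45,31 \right)}\right) = \left(-4383 - 792\right) \left(\left(-4\right) 71 \left(1 + 21 \cdot 71\right) + 31\right) = - 5175 \left(\left(-4\right) 71 \left(1 + 1491\right) + 31\right) = - 5175 \left(\left(-4\right) 71 \cdot 1492 + 31\right) = - 5175 \left(-423728 + 31\right) = \left(-5175\right) \left(-423697\right) = 2192631975$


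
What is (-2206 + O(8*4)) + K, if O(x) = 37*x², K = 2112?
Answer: 37794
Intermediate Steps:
(-2206 + O(8*4)) + K = (-2206 + 37*(8*4)²) + 2112 = (-2206 + 37*32²) + 2112 = (-2206 + 37*1024) + 2112 = (-2206 + 37888) + 2112 = 35682 + 2112 = 37794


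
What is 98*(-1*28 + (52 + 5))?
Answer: 2842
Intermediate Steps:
98*(-1*28 + (52 + 5)) = 98*(-28 + 57) = 98*29 = 2842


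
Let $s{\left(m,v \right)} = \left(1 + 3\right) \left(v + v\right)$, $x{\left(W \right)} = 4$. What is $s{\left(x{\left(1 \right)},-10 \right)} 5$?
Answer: $-400$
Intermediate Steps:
$s{\left(m,v \right)} = 8 v$ ($s{\left(m,v \right)} = 4 \cdot 2 v = 8 v$)
$s{\left(x{\left(1 \right)},-10 \right)} 5 = 8 \left(-10\right) 5 = \left(-80\right) 5 = -400$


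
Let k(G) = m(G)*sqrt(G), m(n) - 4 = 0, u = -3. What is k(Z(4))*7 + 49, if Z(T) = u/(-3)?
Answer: 77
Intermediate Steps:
m(n) = 4 (m(n) = 4 + 0 = 4)
Z(T) = 1 (Z(T) = -3/(-3) = -3*(-1/3) = 1)
k(G) = 4*sqrt(G)
k(Z(4))*7 + 49 = (4*sqrt(1))*7 + 49 = (4*1)*7 + 49 = 4*7 + 49 = 28 + 49 = 77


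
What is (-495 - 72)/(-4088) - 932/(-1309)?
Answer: 650317/764456 ≈ 0.85069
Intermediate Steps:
(-495 - 72)/(-4088) - 932/(-1309) = -567*(-1/4088) - 932*(-1/1309) = 81/584 + 932/1309 = 650317/764456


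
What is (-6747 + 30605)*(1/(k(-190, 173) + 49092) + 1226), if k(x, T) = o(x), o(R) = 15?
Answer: 1436375256014/49107 ≈ 2.9250e+7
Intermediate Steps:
k(x, T) = 15
(-6747 + 30605)*(1/(k(-190, 173) + 49092) + 1226) = (-6747 + 30605)*(1/(15 + 49092) + 1226) = 23858*(1/49107 + 1226) = 23858*(60205183/49107) = 1436375256014/49107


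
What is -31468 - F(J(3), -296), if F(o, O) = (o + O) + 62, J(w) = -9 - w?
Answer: -31222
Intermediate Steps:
F(o, O) = 62 + O + o (F(o, O) = (O + o) + 62 = 62 + O + o)
-31468 - F(J(3), -296) = -31468 - (62 - 296 + (-9 - 1*3)) = -31468 - (62 - 296 + (-9 - 3)) = -31468 - (62 - 296 - 12) = -31468 - 1*(-246) = -31468 + 246 = -31222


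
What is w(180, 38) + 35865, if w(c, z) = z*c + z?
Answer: 42743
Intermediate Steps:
w(c, z) = z + c*z (w(c, z) = c*z + z = z + c*z)
w(180, 38) + 35865 = 38*(1 + 180) + 35865 = 38*181 + 35865 = 6878 + 35865 = 42743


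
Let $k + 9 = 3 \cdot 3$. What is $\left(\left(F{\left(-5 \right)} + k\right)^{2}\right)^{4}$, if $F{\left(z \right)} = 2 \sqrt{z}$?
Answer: $160000$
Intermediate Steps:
$k = 0$ ($k = -9 + 3 \cdot 3 = -9 + 9 = 0$)
$\left(\left(F{\left(-5 \right)} + k\right)^{2}\right)^{4} = \left(\left(2 \sqrt{-5} + 0\right)^{2}\right)^{4} = \left(\left(2 i \sqrt{5} + 0\right)^{2}\right)^{4} = \left(\left(2 i \sqrt{5}\right)^{2}\right)^{4} = \left(-20\right)^{4} = 160000$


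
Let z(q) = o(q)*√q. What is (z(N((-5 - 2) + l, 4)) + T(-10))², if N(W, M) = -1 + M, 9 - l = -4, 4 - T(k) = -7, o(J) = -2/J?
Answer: 367/3 - 44*√3/3 ≈ 96.930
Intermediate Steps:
T(k) = 11 (T(k) = 4 - 1*(-7) = 4 + 7 = 11)
l = 13 (l = 9 - 1*(-4) = 9 + 4 = 13)
z(q) = -2/√q (z(q) = (-2/q)*√q = -2/√q)
(z(N((-5 - 2) + l, 4)) + T(-10))² = (-2/√(-1 + 4) + 11)² = (-2*√3/3 + 11)² = (11 - 2*√3/3)²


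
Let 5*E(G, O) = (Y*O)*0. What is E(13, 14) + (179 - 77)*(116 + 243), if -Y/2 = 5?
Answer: 36618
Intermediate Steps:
Y = -10 (Y = -2*5 = -10)
E(G, O) = 0 (E(G, O) = (-10*O*0)/5 = (⅕)*0 = 0)
E(13, 14) + (179 - 77)*(116 + 243) = 0 + (179 - 77)*(116 + 243) = 0 + 102*359 = 0 + 36618 = 36618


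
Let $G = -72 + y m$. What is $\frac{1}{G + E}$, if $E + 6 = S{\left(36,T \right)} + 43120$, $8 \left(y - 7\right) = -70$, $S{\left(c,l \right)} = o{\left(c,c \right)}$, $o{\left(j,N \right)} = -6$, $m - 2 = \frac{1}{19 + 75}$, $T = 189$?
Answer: $\frac{376}{16180213} \approx 2.3238 \cdot 10^{-5}$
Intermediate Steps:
$m = \frac{189}{94}$ ($m = 2 + \frac{1}{19 + 75} = 2 + \frac{1}{94} = \frac{189}{94} \approx 2.0106$)
$S{\left(c,l \right)} = -6$
$y = - \frac{7}{4}$ ($y = 7 + \frac{1}{8} \left(-70\right) = 7 - \frac{35}{4} = - \frac{7}{4} \approx -1.75$)
$E = 43108$ ($E = -6 + \left(-6 + 43120\right) = -6 + 43114 = 43108$)
$G = - \frac{28395}{376}$ ($G = -72 - \frac{1323}{376} = - \frac{28395}{376} \approx -75.519$)
$\frac{1}{G + E} = \frac{1}{- \frac{28395}{376} + 43108} = \frac{1}{\frac{16180213}{376}} = \frac{376}{16180213}$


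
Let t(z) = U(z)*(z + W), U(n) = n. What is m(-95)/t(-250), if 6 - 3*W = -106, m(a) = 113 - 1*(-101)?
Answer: 321/79750 ≈ 0.0040251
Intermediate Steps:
m(a) = 214 (m(a) = 113 + 101 = 214)
W = 112/3 (W = 2 - ⅓*(-106) = 2 + 106/3 = 112/3 ≈ 37.333)
t(z) = z*(112/3 + z) (t(z) = z*(z + 112/3) = z*(112/3 + z))
m(-95)/t(-250) = 214/(((⅓)*(-250)*(112 + 3*(-250)))) = 214/(((⅓)*(-250)*(112 - 750))) = 214/(((⅓)*(-250)*(-638))) = 214/(159500/3) = 214*(3/159500) = 321/79750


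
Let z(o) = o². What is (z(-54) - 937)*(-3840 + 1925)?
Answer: -3789785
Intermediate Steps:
(z(-54) - 937)*(-3840 + 1925) = ((-54)² - 937)*(-3840 + 1925) = (2916 - 937)*(-1915) = 1979*(-1915) = -3789785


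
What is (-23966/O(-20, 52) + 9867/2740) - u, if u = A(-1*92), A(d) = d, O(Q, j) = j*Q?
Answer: 8452293/71240 ≈ 118.65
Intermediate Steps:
O(Q, j) = Q*j
u = -92 (u = -1*92 = -92)
(-23966/O(-20, 52) + 9867/2740) - u = (-23966/((-20*52)) + 9867/2740) - 1*(-92) = (-23966/(-1040) + 9867*(1/2740)) + 92 = (-23966*(-1/1040) + 9867/2740) + 92 = (11983/520 + 9867/2740) + 92 = 1898213/71240 + 92 = 8452293/71240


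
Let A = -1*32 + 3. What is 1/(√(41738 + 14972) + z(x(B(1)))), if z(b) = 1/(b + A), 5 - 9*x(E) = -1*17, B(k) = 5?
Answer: 2151/3239331829 + 57121*√56710/3239331829 ≈ 0.0041999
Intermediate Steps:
x(E) = 22/9 (x(E) = 5/9 - (-1)*17/9 = 5/9 - ⅑*(-17) = 5/9 + 17/9 = 22/9)
A = -29 (A = -32 + 3 = -29)
z(b) = 1/(-29 + b) (z(b) = 1/(b - 29) = 1/(-29 + b))
1/(√(41738 + 14972) + z(x(B(1)))) = 1/(√(41738 + 14972) + 1/(-29 + 22/9)) = 1/(√56710 + 1/(-239/9)) = 1/(√56710 - 9/239) = 1/(-9/239 + √56710)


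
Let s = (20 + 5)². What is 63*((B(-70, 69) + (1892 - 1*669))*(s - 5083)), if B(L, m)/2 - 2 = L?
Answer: -305288298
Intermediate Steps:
s = 625 (s = 25² = 625)
B(L, m) = 4 + 2*L
63*((B(-70, 69) + (1892 - 1*669))*(s - 5083)) = 63*(((4 + 2*(-70)) + (1892 - 1*669))*(625 - 5083)) = 63*(((4 - 140) + (1892 - 669))*(-4458)) = 63*((-136 + 1223)*(-4458)) = 63*(1087*(-4458)) = 63*(-4845846) = -305288298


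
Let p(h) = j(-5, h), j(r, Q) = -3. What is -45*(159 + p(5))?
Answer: -7020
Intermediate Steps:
p(h) = -3
-45*(159 + p(5)) = -45*(159 - 3) = -45*156 = -7020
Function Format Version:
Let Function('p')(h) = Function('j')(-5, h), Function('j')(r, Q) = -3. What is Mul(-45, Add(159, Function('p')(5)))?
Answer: -7020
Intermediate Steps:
Function('p')(h) = -3
Mul(-45, Add(159, Function('p')(5))) = Mul(-45, Add(159, -3)) = Mul(-45, 156) = -7020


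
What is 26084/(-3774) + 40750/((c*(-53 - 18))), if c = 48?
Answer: -20223731/1071816 ≈ -18.869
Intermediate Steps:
26084/(-3774) + 40750/((c*(-53 - 18))) = 26084/(-3774) + 40750/((48*(-53 - 18))) = 26084*(-1/3774) + 40750/((48*(-71))) = -13042/1887 + 40750/(-3408) = -13042/1887 + 40750*(-1/3408) = -13042/1887 - 20375/1704 = -20223731/1071816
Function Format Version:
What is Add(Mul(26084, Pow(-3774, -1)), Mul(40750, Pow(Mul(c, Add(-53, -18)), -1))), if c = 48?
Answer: Rational(-20223731, 1071816) ≈ -18.869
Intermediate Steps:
Add(Mul(26084, Pow(-3774, -1)), Mul(40750, Pow(Mul(c, Add(-53, -18)), -1))) = Add(Mul(26084, Pow(-3774, -1)), Mul(40750, Pow(Mul(48, Add(-53, -18)), -1))) = Add(Mul(26084, Rational(-1, 3774)), Mul(40750, Pow(Mul(48, -71), -1))) = Add(Rational(-13042, 1887), Mul(40750, Pow(-3408, -1))) = Add(Rational(-13042, 1887), Mul(40750, Rational(-1, 3408))) = Add(Rational(-13042, 1887), Rational(-20375, 1704)) = Rational(-20223731, 1071816)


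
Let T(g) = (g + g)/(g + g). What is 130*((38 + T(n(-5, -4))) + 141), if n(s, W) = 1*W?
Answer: 23400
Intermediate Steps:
n(s, W) = W
T(g) = 1 (T(g) = (2*g)/((2*g)) = (2*g)*(1/(2*g)) = 1)
130*((38 + T(n(-5, -4))) + 141) = 130*((38 + 1) + 141) = 130*(39 + 141) = 130*180 = 23400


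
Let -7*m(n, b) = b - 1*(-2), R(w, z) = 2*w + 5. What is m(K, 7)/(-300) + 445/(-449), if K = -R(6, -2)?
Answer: -310153/314300 ≈ -0.98681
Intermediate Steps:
R(w, z) = 5 + 2*w
K = -17 (K = -(5 + 2*6) = -(5 + 12) = -1*17 = -17)
m(n, b) = -2/7 - b/7 (m(n, b) = -(b - 1*(-2))/7 = -(b + 2)/7 = -(2 + b)/7 = -2/7 - b/7)
m(K, 7)/(-300) + 445/(-449) = (-2/7 - ⅐*7)/(-300) + 445/(-449) = (-2/7 - 1)*(-1/300) + 445*(-1/449) = -9/7*(-1/300) - 445/449 = 3/700 - 445/449 = -310153/314300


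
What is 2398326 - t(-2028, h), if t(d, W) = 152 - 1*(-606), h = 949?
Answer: 2397568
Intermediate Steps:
t(d, W) = 758 (t(d, W) = 152 + 606 = 758)
2398326 - t(-2028, h) = 2398326 - 1*758 = 2398326 - 758 = 2397568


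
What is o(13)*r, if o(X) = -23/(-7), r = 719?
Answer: 16537/7 ≈ 2362.4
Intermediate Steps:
o(X) = 23/7 (o(X) = -23*(-⅐) = 23/7)
o(13)*r = (23/7)*719 = 16537/7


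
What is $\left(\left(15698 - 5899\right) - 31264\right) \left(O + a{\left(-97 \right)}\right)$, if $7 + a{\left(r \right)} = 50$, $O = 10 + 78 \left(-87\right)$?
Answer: $144523845$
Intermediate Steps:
$O = -6776$ ($O = 10 - 6786 = -6776$)
$a{\left(r \right)} = 43$ ($a{\left(r \right)} = -7 + 50 = 43$)
$\left(\left(15698 - 5899\right) - 31264\right) \left(O + a{\left(-97 \right)}\right) = \left(\left(15698 - 5899\right) - 31264\right) \left(-6776 + 43\right) = \left(\left(15698 - 5899\right) - 31264\right) \left(-6733\right) = \left(9799 - 31264\right) \left(-6733\right) = \left(-21465\right) \left(-6733\right) = 144523845$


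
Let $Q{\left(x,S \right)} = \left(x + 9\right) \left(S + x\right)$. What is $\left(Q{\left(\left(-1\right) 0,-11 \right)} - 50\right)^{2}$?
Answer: $22201$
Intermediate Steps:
$Q{\left(x,S \right)} = \left(9 + x\right) \left(S + x\right)$
$\left(Q{\left(\left(-1\right) 0,-11 \right)} - 50\right)^{2} = \left(\left(\left(\left(-1\right) 0\right)^{2} + 9 \left(-11\right) + 9 \left(\left(-1\right) 0\right) - 11 \left(\left(-1\right) 0\right)\right) - 50\right)^{2} = \left(\left(0^{2} - 99 + 9 \cdot 0 - 0\right) - 50\right)^{2} = \left(\left(0 - 99 + 0 + 0\right) - 50\right)^{2} = \left(-99 - 50\right)^{2} = \left(-149\right)^{2} = 22201$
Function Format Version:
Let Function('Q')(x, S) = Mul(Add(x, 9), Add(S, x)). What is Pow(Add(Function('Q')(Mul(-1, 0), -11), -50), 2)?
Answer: 22201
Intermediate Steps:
Function('Q')(x, S) = Mul(Add(9, x), Add(S, x))
Pow(Add(Function('Q')(Mul(-1, 0), -11), -50), 2) = Pow(Add(Add(Pow(Mul(-1, 0), 2), Mul(9, -11), Mul(9, Mul(-1, 0)), Mul(-11, Mul(-1, 0))), -50), 2) = Pow(Add(Add(Pow(0, 2), -99, Mul(9, 0), Mul(-11, 0)), -50), 2) = Pow(Add(Add(0, -99, 0, 0), -50), 2) = Pow(Add(-99, -50), 2) = Pow(-149, 2) = 22201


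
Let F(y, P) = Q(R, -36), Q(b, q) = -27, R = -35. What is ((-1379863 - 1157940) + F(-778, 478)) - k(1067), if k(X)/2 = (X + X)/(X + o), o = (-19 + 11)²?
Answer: -2870289998/1131 ≈ -2.5378e+6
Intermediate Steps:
F(y, P) = -27
o = 64 (o = (-8)² = 64)
k(X) = 4*X/(64 + X) (k(X) = 2*((X + X)/(X + 64)) = 2*((2*X)/(64 + X)) = 2*(2*X/(64 + X)) = 4*X/(64 + X))
((-1379863 - 1157940) + F(-778, 478)) - k(1067) = ((-1379863 - 1157940) - 27) - 4*1067/(64 + 1067) = (-2537803 - 27) - 4*1067/1131 = -2537830 - 4*1067/1131 = -2537830 - 1*4268/1131 = -2537830 - 4268/1131 = -2870289998/1131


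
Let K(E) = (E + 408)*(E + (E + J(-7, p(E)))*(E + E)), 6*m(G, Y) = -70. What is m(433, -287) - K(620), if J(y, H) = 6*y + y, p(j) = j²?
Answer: -2185507475/3 ≈ -7.2850e+8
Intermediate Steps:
m(G, Y) = -35/3 (m(G, Y) = (⅙)*(-70) = -35/3)
J(y, H) = 7*y
K(E) = (408 + E)*(E + 2*E*(-49 + E)) (K(E) = (E + 408)*(E + (E + 7*(-7))*(E + E)) = (408 + E)*(E + (E - 49)*(2*E)) = (408 + E)*(E + (-49 + E)*(2*E)) = (408 + E)*(E + 2*E*(-49 + E)))
m(433, -287) - K(620) = -35/3 - 620*(-39576 + 2*620² + 719*620) = -35/3 - 620*(-39576 + 2*384400 + 445780) = -35/3 - 620*(-39576 + 768800 + 445780) = -35/3 - 620*1175004 = -35/3 - 1*728502480 = -35/3 - 728502480 = -2185507475/3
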